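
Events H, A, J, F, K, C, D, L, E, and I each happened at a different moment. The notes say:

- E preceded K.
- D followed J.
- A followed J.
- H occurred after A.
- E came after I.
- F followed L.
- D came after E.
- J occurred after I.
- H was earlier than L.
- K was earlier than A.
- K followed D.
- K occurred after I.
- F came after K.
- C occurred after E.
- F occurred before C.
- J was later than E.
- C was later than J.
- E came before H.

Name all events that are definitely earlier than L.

Directly stated before L: H.
A reaches L via A → H → L.
D reaches L via D → K → A → H → L.
E reaches L via E → H → L.
Likewise I, J, and K each reach L by chaining the stated constraints.

A, D, E, H, I, J, K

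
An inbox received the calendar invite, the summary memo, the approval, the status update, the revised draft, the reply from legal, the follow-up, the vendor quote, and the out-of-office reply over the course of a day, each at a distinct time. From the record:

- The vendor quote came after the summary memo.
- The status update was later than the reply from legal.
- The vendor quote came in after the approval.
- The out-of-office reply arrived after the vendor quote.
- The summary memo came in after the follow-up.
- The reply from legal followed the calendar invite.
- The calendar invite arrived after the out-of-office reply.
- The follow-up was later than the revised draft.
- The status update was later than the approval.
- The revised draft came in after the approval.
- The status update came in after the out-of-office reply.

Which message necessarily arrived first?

the approval

The approval has a chain of constraints placing it before every other message, so the approval must be first.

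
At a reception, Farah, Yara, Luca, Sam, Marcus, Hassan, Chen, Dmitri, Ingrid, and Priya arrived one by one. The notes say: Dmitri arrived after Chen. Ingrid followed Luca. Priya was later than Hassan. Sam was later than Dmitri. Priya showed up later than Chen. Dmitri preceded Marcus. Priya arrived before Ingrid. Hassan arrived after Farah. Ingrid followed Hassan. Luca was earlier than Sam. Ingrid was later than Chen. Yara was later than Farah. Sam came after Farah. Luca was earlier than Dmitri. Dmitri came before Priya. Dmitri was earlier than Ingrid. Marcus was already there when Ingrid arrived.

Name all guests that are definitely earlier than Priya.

Directly stated before Priya: Chen, Dmitri, and Hassan.
Farah reaches Priya via Farah → Hassan → Priya.
Luca reaches Priya via Luca → Dmitri → Priya.

Chen, Dmitri, Farah, Hassan, Luca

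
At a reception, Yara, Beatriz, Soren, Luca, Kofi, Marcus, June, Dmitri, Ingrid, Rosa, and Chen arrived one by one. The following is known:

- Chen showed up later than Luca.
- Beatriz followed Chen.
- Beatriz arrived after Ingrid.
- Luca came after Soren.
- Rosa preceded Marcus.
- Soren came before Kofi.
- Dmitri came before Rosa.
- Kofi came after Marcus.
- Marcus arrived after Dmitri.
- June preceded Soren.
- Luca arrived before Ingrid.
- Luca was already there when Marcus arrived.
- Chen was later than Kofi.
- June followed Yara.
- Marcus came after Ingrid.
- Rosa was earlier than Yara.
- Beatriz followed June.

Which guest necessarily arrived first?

Dmitri has a chain of constraints placing them before every other guest, so Dmitri must be first.

Dmitri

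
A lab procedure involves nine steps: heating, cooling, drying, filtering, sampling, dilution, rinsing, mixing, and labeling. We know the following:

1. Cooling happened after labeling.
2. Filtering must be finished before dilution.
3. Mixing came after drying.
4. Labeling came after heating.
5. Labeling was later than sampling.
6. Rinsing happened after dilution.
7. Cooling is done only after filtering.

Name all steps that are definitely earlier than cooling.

Directly stated before cooling: filtering and labeling.
Heating reaches cooling via heating → labeling → cooling.
Sampling reaches cooling via sampling → labeling → cooling.
No chain forces drying (or any of the others) ahead of cooling.

filtering, heating, labeling, sampling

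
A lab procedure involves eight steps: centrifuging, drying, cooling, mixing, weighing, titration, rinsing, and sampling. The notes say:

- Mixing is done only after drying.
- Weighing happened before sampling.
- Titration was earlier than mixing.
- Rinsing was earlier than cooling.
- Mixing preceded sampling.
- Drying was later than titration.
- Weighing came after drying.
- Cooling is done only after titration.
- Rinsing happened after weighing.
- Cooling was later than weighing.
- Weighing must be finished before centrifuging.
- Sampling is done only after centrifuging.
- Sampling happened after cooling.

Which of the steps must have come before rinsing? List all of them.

drying, titration, weighing

Directly stated before rinsing: weighing.
Drying reaches rinsing via drying → weighing → rinsing.
Titration reaches rinsing via titration → drying → weighing → rinsing.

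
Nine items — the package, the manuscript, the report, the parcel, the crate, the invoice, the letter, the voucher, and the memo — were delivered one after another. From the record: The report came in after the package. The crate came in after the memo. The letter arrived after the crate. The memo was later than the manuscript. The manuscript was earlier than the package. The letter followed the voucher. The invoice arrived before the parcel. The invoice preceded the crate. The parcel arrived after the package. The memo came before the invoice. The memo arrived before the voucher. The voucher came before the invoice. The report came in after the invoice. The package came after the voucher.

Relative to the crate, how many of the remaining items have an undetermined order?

Forced before the crate: the invoice, the manuscript, the memo, and the voucher; forced after the crate: the letter.
That leaves the package, the parcel, and the report with no forced order relative to the crate — 3.

3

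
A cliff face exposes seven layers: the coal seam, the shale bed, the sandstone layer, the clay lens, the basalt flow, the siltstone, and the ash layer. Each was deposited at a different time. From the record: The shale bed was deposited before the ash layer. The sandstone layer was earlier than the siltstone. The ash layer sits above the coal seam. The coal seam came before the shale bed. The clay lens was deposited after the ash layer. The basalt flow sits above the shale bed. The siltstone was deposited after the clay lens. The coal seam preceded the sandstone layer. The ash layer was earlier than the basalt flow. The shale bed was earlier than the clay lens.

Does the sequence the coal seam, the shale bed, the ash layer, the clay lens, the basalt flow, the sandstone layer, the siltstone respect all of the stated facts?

yes

Check each stated constraint against the proposed order — e.g. the shale bed is ahead of the basalt flow; the coal seam is ahead of the sandstone layer. Every pair is in the required order; nothing is violated.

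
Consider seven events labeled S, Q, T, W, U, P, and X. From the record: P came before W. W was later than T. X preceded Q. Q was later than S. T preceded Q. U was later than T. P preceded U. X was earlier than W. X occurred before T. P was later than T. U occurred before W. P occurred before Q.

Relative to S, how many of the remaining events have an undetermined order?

5

Forced after S: Q.
That leaves P, T, U, W, and X with no forced order relative to S — 5.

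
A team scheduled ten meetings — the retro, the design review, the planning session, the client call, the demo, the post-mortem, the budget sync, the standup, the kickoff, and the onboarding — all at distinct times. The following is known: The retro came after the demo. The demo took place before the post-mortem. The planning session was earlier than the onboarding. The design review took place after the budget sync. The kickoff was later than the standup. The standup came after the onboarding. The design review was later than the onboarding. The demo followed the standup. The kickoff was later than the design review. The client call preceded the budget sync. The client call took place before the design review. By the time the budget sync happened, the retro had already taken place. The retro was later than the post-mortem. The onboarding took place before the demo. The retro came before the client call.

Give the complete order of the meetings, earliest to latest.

the planning session, the onboarding, the standup, the demo, the post-mortem, the retro, the client call, the budget sync, the design review, the kickoff

The constraints fix every adjacent pair, so only one ordering works:
the planning session → the onboarding → the standup → the demo → the post-mortem → the retro → the client call → the budget sync → the design review → the kickoff.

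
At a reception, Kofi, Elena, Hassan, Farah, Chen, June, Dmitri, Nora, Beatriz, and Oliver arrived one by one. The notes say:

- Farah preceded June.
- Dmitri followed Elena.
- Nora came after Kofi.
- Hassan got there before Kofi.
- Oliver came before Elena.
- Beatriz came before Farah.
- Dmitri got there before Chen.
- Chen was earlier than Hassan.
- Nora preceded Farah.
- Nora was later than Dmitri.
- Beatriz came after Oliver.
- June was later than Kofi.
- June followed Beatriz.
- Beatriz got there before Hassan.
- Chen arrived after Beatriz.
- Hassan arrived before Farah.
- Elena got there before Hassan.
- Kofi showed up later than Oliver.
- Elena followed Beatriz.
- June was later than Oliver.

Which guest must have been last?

June

Every other guest has a chain of constraints placing them before June, so June is last.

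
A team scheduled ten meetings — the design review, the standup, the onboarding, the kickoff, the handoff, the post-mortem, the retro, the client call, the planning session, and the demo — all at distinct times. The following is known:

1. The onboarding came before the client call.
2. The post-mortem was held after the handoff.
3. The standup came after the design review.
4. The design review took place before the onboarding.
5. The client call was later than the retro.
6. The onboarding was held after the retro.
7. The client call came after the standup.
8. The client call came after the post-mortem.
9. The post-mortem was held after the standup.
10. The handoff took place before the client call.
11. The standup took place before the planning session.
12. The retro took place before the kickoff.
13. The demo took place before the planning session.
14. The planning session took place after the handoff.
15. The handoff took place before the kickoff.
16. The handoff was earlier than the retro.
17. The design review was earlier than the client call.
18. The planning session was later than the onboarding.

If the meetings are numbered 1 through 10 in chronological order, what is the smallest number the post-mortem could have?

The design review, the handoff, and the standup must all come before the post-mortem — 3 forced predecessors.
Nothing else is forced ahead of the post-mortem, so its earliest slot is position 3 + 1 = 4.

4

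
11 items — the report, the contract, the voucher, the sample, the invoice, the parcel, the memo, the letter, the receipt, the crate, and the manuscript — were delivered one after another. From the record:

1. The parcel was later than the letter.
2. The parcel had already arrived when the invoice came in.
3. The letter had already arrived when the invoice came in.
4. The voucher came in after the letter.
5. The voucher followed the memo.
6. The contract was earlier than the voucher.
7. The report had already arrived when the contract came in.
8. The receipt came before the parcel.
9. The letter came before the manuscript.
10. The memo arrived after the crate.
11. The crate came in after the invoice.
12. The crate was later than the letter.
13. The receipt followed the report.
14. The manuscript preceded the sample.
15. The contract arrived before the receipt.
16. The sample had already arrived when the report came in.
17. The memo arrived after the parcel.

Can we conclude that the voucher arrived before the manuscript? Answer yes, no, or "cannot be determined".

no

Tracing the constraints gives the manuscript → the sample → the report → the contract → the voucher, so the manuscript must come before the voucher.
That means the voucher cannot be before the manuscript.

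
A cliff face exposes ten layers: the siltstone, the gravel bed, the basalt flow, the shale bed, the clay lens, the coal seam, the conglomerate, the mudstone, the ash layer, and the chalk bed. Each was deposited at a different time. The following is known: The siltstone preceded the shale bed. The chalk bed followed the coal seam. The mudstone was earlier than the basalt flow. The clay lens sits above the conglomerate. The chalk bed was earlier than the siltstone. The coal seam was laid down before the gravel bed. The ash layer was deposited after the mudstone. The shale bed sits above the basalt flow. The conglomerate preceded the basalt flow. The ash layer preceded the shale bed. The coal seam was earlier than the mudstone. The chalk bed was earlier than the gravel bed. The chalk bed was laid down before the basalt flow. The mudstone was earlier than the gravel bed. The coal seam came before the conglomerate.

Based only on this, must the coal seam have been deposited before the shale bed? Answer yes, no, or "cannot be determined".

yes

Chain the constraints: the coal seam → the mudstone → the basalt flow → the shale bed. Each link is directly stated, so the coal seam comes before the shale bed.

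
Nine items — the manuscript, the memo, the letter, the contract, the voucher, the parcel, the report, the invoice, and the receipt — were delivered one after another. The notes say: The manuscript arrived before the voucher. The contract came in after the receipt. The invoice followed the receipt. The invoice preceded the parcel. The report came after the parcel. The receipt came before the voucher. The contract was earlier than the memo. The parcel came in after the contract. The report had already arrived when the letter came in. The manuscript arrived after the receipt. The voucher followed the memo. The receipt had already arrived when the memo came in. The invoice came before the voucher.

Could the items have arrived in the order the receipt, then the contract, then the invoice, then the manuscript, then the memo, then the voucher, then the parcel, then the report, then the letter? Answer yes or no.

Check each stated constraint against the proposed order — e.g. the receipt is ahead of the voucher; the contract is ahead of the parcel. Every pair is in the required order; nothing is violated.

yes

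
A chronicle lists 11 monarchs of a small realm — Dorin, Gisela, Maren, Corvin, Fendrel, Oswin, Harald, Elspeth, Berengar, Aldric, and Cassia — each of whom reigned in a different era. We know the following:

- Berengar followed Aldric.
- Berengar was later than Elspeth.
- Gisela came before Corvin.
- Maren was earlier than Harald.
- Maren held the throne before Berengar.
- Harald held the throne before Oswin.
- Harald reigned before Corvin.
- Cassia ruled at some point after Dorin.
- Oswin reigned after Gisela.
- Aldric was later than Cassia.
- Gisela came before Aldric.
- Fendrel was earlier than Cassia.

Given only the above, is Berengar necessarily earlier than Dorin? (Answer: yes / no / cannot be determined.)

no

Tracing the constraints gives Dorin → Cassia → Aldric → Berengar, so Dorin must come before Berengar.
That means Berengar cannot be before Dorin.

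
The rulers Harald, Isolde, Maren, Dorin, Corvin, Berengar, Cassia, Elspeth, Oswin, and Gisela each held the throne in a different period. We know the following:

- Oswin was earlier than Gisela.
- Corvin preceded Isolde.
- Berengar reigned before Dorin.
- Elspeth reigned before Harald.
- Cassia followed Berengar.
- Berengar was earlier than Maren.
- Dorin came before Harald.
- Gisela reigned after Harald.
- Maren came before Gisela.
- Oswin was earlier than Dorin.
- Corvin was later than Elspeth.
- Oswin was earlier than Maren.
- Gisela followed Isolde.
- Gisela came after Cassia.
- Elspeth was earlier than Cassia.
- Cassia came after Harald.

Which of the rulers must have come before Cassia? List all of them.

Berengar, Dorin, Elspeth, Harald, Oswin

Directly stated before Cassia: Berengar, Elspeth, and Harald.
Dorin reaches Cassia via Dorin → Harald → Cassia.
Oswin reaches Cassia via Oswin → Dorin → Harald → Cassia.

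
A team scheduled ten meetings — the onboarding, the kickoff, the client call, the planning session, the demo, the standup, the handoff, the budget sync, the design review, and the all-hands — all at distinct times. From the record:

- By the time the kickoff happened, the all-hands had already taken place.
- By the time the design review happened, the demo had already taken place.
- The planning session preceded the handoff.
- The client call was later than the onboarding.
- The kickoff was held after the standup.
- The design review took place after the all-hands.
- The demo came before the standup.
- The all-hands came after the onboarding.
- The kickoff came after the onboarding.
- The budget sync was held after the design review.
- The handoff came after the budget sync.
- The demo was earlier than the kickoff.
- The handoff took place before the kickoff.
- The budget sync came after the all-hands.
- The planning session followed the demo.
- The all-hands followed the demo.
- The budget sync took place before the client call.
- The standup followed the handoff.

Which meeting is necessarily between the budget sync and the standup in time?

the handoff

Tracing the constraints gives the budget sync → the handoff → the standup, so the handoff sits after the budget sync and before the standup.
No other meeting is forced both after the budget sync and before the standup.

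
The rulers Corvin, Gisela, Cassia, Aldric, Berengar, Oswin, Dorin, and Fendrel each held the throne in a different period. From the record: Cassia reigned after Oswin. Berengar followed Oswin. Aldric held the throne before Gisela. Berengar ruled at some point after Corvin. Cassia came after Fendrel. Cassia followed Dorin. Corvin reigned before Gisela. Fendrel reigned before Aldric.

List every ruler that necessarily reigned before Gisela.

Aldric, Corvin, Fendrel

Directly stated before Gisela: Aldric and Corvin.
Fendrel reaches Gisela via Fendrel → Aldric → Gisela.
No chain forces Berengar (or any of the others) ahead of Gisela.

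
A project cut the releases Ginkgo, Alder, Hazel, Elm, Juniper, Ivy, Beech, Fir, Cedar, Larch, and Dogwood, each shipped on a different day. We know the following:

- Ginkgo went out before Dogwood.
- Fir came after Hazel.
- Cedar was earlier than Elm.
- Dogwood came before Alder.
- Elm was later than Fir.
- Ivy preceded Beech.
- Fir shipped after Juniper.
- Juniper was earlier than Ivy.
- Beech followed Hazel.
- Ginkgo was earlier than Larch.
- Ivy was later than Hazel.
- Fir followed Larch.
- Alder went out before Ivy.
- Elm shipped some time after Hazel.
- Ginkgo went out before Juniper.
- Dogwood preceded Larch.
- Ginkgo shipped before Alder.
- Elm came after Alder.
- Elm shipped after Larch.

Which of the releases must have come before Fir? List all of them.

Dogwood, Ginkgo, Hazel, Juniper, Larch

Directly stated before Fir: Hazel, Juniper, and Larch.
Dogwood reaches Fir via Dogwood → Larch → Fir.
Ginkgo reaches Fir via Ginkgo → Juniper → Fir.
No chain forces Cedar (or any of the others) ahead of Fir.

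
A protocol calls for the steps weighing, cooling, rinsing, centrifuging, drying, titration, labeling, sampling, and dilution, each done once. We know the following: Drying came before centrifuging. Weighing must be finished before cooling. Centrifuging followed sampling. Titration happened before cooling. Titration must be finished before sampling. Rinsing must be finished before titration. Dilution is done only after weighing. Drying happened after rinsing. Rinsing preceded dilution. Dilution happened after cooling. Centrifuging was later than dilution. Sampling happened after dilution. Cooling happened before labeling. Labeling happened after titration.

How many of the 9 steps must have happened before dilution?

4

Directly stated before dilution: cooling, rinsing, and weighing.
Titration reaches dilution via titration → cooling → dilution.
That's cooling, rinsing, titration, and weighing — 4 in all.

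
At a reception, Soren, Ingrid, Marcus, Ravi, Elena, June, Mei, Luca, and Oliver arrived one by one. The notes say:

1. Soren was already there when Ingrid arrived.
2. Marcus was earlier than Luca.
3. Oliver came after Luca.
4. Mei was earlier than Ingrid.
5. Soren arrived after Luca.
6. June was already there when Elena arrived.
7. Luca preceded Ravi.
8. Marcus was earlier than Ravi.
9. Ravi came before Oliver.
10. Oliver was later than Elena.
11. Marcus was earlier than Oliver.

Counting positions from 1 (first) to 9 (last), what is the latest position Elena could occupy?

Elena must come before Oliver — 1 guest forced after them.
Everything else can be placed before Elena in some valid order, so Elena can sit as late as position 9 − 1 = 8.

8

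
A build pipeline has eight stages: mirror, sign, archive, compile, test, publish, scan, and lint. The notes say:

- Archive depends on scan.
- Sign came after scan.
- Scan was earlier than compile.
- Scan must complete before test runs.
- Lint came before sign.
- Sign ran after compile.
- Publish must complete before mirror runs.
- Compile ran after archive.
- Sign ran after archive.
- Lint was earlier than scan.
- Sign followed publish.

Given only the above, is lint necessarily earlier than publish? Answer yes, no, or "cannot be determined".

No chain of stated constraints runs from lint to publish, and none runs from publish to lint either.
So the relative order of lint and publish is not fixed by the given facts.

cannot be determined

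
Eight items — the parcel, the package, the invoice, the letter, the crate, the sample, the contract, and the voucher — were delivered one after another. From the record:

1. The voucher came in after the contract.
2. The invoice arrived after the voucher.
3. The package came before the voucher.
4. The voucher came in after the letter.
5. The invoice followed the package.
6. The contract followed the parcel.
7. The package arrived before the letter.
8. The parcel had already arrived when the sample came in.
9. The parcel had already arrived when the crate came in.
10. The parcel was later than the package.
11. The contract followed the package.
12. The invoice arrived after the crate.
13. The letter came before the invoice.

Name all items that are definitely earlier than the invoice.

Directly stated before the invoice: the crate, the letter, the package, and the voucher.
The contract reaches the invoice via the contract → the voucher → the invoice.
The parcel reaches the invoice via the parcel → the crate → the invoice.

the contract, the crate, the letter, the package, the parcel, the voucher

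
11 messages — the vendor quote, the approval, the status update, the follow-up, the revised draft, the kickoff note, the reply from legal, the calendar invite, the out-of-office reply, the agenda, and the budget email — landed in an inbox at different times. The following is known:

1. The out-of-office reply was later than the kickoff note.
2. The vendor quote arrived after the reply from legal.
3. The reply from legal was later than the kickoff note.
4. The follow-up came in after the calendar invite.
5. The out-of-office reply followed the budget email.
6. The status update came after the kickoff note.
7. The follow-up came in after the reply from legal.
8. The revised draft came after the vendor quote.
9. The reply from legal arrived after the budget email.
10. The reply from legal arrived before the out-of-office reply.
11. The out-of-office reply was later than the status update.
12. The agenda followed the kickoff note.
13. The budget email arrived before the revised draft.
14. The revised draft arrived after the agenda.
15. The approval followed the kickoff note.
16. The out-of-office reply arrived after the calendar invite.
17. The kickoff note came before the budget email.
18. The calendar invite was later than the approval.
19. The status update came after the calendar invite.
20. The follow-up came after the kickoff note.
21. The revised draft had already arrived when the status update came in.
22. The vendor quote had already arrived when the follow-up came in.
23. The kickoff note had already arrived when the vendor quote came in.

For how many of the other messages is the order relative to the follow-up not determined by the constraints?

Forced before the follow-up: the approval, the budget email, the calendar invite, the kickoff note, the reply from legal, and the vendor quote.
That leaves the agenda, the out-of-office reply, the revised draft, and the status update with no forced order relative to the follow-up — 4.

4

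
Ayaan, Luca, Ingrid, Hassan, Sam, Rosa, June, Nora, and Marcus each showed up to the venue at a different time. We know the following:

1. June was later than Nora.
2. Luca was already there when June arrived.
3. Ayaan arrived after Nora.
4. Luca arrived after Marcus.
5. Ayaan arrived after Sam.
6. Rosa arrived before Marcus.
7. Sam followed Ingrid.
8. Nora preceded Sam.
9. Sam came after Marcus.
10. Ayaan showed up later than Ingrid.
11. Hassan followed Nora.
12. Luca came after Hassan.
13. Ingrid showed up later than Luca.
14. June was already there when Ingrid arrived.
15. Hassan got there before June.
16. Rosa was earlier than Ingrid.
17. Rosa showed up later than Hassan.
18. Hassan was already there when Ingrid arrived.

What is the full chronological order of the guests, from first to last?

Nora, Hassan, Rosa, Marcus, Luca, June, Ingrid, Sam, Ayaan

The constraints fix every adjacent pair, so only one ordering works:
Nora → Hassan → Rosa → Marcus → Luca → June → Ingrid → Sam → Ayaan.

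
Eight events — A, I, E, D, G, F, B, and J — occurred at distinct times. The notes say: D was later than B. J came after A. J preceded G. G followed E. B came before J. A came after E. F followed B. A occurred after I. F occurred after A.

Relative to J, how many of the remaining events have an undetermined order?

2

Forced before J: A, B, E, and I; forced after J: G.
That leaves D and F with no forced order relative to J — 2.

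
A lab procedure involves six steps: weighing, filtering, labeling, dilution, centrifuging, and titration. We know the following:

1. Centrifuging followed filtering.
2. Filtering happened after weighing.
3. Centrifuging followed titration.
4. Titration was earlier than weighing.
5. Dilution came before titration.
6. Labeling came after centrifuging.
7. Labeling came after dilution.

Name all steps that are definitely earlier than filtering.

Directly stated before filtering: weighing.
Dilution reaches filtering via dilution → titration → weighing → filtering.
Titration reaches filtering via titration → weighing → filtering.
No chain forces centrifuging (or any of the others) ahead of filtering.

dilution, titration, weighing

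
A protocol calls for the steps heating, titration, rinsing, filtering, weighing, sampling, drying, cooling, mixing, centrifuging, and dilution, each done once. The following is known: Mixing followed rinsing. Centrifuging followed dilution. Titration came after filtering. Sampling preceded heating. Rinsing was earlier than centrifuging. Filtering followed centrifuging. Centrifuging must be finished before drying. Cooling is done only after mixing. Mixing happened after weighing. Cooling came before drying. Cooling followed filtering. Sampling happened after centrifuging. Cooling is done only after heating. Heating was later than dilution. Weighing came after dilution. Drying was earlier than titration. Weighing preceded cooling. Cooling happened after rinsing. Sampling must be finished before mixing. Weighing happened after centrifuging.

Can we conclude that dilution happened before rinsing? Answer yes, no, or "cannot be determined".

cannot be determined

No chain of stated constraints runs from dilution to rinsing, and none runs from rinsing to dilution either.
So the relative order of dilution and rinsing is not fixed by the given facts.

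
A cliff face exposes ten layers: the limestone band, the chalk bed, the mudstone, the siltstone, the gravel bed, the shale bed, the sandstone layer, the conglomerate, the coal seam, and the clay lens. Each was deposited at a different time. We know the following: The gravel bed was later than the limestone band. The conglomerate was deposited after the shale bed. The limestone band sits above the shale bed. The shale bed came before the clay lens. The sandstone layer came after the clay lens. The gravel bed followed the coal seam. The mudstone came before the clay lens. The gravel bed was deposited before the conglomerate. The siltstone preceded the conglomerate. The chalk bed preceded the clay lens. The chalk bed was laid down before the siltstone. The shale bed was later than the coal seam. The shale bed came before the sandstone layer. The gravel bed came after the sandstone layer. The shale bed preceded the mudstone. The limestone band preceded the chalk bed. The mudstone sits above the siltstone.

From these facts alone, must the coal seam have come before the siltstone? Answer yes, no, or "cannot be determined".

Chain the constraints: the coal seam → the shale bed → the limestone band → the chalk bed → the siltstone. Each link is directly stated, so the coal seam comes before the siltstone.

yes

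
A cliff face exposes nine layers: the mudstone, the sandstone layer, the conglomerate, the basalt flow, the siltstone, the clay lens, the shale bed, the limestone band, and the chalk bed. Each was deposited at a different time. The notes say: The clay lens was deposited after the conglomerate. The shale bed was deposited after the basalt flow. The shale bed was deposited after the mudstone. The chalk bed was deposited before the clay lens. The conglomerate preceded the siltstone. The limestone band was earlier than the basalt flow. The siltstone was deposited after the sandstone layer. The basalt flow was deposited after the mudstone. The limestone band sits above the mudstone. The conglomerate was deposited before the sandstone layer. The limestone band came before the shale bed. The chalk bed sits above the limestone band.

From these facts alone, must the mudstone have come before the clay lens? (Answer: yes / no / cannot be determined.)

yes

Chain the constraints: the mudstone → the limestone band → the chalk bed → the clay lens. Each link is directly stated, so the mudstone comes before the clay lens.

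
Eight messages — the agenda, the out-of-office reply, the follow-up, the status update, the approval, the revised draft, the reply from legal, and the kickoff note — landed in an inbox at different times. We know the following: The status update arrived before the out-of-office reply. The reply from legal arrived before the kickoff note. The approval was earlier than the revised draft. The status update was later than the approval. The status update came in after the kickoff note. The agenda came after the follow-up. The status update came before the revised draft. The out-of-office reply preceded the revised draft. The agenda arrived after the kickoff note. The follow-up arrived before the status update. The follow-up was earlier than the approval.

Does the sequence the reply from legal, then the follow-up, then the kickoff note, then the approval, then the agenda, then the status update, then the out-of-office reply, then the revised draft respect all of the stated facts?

yes

Check each stated constraint against the proposed order — e.g. the follow-up is ahead of the status update; the approval is ahead of the revised draft. Every pair is in the required order; nothing is violated.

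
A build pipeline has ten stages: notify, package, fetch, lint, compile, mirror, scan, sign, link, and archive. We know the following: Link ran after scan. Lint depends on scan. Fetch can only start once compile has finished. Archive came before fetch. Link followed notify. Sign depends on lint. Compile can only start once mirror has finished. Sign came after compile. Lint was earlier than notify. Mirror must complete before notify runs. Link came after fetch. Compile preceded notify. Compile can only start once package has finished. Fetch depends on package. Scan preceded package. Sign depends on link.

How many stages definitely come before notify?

5

Directly stated before notify: compile, lint, and mirror.
Package reaches notify via package → compile → notify.
Scan reaches notify via scan → lint → notify.
No chain forces fetch (or any of the others) ahead of notify.
That's compile, lint, mirror, package, and scan — 5 in all.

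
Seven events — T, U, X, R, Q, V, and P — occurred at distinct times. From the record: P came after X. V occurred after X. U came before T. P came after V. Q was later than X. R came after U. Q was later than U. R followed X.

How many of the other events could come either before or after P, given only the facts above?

4

Forced before P: V and X.
That leaves Q, R, T, and U with no forced order relative to P — 4.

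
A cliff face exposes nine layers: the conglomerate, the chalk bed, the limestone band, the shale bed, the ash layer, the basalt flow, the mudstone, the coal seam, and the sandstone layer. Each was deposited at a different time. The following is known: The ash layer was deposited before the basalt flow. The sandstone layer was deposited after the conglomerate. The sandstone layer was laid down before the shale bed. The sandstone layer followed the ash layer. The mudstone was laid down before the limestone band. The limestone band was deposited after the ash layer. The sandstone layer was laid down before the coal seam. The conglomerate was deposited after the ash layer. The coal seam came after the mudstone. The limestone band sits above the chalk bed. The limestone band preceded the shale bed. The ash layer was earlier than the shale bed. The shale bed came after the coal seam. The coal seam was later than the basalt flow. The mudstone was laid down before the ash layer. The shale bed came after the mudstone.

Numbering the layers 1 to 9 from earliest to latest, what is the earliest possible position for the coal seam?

The ash layer, the basalt flow, the conglomerate, the mudstone, and the sandstone layer must all come before the coal seam — 5 forced predecessors.
Nothing else is forced ahead of the coal seam, so its earliest slot is position 5 + 1 = 6.

6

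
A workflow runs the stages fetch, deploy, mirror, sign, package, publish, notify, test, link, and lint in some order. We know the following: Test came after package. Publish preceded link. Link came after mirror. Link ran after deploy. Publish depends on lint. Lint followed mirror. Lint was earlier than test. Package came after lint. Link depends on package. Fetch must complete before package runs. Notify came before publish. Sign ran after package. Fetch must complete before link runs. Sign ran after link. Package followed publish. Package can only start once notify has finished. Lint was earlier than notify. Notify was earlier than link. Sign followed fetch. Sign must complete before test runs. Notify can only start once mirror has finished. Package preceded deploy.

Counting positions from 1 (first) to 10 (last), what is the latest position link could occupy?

Link must come before sign and test — 2 stages forced after it.
Everything else can be placed before link in some valid order, so link can sit as late as position 10 − 2 = 8.

8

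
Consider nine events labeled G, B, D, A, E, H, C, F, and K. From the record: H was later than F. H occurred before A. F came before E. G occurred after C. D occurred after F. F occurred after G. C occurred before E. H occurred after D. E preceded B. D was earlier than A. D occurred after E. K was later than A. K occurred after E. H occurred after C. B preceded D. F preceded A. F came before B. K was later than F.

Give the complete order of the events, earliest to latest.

C, G, F, E, B, D, H, A, K

The constraints fix every adjacent pair, so only one ordering works:
C → G → F → E → B → D → H → A → K.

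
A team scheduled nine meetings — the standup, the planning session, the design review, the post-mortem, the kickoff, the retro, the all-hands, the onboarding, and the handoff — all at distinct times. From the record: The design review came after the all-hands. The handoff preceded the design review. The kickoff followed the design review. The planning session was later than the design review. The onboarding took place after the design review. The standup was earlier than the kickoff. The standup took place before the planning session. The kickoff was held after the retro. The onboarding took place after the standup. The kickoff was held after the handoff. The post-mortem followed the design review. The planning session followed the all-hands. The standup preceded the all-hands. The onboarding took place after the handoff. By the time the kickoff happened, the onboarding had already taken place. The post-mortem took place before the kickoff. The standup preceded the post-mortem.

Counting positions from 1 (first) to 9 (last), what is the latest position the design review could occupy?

5

The design review must come before the kickoff, the onboarding, the planning session, and the post-mortem — 4 meetings forced after it.
Everything else can be placed before the design review in some valid order, so the design review can sit as late as position 9 − 4 = 5.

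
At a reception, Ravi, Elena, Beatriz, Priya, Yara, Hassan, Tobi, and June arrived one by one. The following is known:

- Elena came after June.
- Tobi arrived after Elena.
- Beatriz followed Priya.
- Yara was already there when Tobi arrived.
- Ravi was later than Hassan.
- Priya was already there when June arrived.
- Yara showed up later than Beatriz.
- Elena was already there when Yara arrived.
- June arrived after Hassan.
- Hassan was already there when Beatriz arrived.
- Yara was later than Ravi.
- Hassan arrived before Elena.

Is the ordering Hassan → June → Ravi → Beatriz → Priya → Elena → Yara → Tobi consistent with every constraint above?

The constraints require Priya before June, but in the proposed sequence June appears ahead of Priya. That one violation is enough.

no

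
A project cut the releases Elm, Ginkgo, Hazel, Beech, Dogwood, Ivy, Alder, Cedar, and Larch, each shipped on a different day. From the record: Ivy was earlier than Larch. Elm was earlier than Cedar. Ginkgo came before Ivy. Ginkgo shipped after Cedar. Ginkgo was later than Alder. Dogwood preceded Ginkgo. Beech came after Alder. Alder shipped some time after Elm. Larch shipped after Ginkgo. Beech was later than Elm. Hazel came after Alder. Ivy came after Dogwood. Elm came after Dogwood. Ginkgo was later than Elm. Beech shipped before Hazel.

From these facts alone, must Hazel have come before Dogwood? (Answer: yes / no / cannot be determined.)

no

Tracing the constraints gives Dogwood → Elm → Alder → Hazel, so Dogwood must come before Hazel.
That means Hazel cannot be before Dogwood.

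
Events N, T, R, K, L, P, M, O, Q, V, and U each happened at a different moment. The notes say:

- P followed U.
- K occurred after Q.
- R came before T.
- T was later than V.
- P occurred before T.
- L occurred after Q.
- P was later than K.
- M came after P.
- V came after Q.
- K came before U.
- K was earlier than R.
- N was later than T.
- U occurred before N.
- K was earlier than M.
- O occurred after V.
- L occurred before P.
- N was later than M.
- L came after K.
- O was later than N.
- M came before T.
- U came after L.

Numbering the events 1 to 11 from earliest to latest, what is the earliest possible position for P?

5

K, L, Q, and U must all come before P — 4 forced predecessors.
Nothing else is forced ahead of P, so its earliest slot is position 4 + 1 = 5.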